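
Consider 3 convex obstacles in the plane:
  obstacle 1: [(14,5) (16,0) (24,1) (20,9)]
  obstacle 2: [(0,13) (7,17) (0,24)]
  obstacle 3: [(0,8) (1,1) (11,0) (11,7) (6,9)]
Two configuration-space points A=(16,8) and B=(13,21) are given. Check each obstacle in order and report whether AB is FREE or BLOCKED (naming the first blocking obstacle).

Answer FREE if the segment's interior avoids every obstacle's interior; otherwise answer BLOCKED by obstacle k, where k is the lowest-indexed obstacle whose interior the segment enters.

FREE

Obstacle 1 [(14,5) (16,0) (24,1) (20,9)]:
  edge (14,5)–(16,0): clear
  edge (16,0)–(24,1): clear
  edge (24,1)–(20,9): clear
  edge (20,9)–(14,5): clear
  midpoint (29/2,29/2) outside
  → clear
Obstacle 2 [(0,13) (7,17) (0,24)]:
  edge (0,13)–(7,17): clear
  edge (7,17)–(0,24): clear
  edge (0,24)–(0,13): clear
  midpoint (29/2,29/2) outside
  → clear
Obstacle 3 [(0,8) (1,1) (11,0) (11,7) (6,9)]:
  edge (0,8)–(1,1): clear
  edge (1,1)–(11,0): clear
  edge (11,0)–(11,7): clear
  edge (11,7)–(6,9): clear
  edge (6,9)–(0,8): clear
  midpoint (29/2,29/2) outside
  → clear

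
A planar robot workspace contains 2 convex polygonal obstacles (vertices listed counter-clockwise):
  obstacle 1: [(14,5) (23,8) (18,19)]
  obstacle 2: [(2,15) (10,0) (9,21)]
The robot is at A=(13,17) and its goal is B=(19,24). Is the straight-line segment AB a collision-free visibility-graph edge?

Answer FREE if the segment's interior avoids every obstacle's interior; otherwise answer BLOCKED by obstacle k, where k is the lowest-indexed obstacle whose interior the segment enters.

Obstacle 1 [(14,5) (23,8) (18,19)]:
  edge (14,5)–(23,8): clear
  edge (23,8)–(18,19): clear
  edge (18,19)–(14,5): clear
  midpoint (16,41/2) outside
  → clear
Obstacle 2 [(2,15) (10,0) (9,21)]:
  edge (2,15)–(10,0): clear
  edge (10,0)–(9,21): clear
  edge (9,21)–(2,15): clear
  midpoint (16,41/2) outside
  → clear

FREE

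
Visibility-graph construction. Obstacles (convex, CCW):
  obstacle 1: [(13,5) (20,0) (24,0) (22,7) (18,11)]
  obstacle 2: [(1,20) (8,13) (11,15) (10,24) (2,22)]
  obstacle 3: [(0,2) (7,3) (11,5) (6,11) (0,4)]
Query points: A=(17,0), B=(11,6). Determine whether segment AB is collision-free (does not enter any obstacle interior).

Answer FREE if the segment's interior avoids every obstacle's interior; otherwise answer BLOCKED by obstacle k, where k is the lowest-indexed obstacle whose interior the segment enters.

Obstacle 1 [(13,5) (20,0) (24,0) (22,7) (18,11)]:
  edge (13,5)–(20,0): clear
  edge (20,0)–(24,0): clear
  edge (24,0)–(22,7): clear
  edge (22,7)–(18,11): clear
  edge (18,11)–(13,5): clear
  midpoint (14,3) outside
  → clear
Obstacle 2 [(1,20) (8,13) (11,15) (10,24) (2,22)]:
  edge (1,20)–(8,13): clear
  edge (8,13)–(11,15): clear
  edge (11,15)–(10,24): clear
  edge (10,24)–(2,22): clear
  edge (2,22)–(1,20): clear
  midpoint (14,3) outside
  → clear
Obstacle 3 [(0,2) (7,3) (11,5) (6,11) (0,4)]:
  edge (0,2)–(7,3): clear
  edge (7,3)–(11,5): clear
  edge (11,5)–(6,11): clear
  edge (6,11)–(0,4): clear
  edge (0,4)–(0,2): clear
  midpoint (14,3) outside
  → clear

FREE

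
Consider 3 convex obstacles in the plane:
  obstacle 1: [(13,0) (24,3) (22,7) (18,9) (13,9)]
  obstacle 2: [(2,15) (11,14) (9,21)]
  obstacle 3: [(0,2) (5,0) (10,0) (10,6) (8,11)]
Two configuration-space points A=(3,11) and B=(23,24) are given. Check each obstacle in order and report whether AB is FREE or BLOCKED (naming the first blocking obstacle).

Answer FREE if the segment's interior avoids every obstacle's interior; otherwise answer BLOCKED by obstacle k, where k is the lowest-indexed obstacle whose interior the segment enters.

Obstacle 1 [(13,0) (24,3) (22,7) (18,9) (13,9)]:
  edge (13,0)–(24,3): clear
  edge (24,3)–(22,7): clear
  edge (22,7)–(18,9): clear
  edge (18,9)–(13,9): clear
  edge (13,9)–(13,0): clear
  midpoint (13,35/2) outside
  → clear
Obstacle 2 [(2,15) (11,14) (9,21)]:
  edge (2,15)–(11,14): crosses AB
  edge (11,14)–(9,21): crosses AB
  edge (9,21)–(2,15): clear
  → BLOCKED
Obstacle 3 [(0,2) (5,0) (10,0) (10,6) (8,11)]:
  edge (0,2)–(5,0): clear
  edge (5,0)–(10,0): clear
  edge (10,0)–(10,6): clear
  edge (10,6)–(8,11): clear
  edge (8,11)–(0,2): clear
  midpoint (13,35/2) outside
  → clear

BLOCKED by obstacle 2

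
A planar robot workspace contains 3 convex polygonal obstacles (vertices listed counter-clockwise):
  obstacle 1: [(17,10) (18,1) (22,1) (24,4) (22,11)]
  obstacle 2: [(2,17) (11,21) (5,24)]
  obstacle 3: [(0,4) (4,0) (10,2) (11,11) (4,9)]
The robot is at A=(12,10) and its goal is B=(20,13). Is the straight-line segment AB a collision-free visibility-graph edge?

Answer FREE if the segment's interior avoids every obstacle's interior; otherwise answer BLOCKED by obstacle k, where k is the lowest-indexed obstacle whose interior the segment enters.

FREE

Obstacle 1 [(17,10) (18,1) (22,1) (24,4) (22,11)]:
  edge (17,10)–(18,1): clear
  edge (18,1)–(22,1): clear
  edge (22,1)–(24,4): clear
  edge (24,4)–(22,11): clear
  edge (22,11)–(17,10): clear
  midpoint (16,23/2) outside
  → clear
Obstacle 2 [(2,17) (11,21) (5,24)]:
  edge (2,17)–(11,21): clear
  edge (11,21)–(5,24): clear
  edge (5,24)–(2,17): clear
  midpoint (16,23/2) outside
  → clear
Obstacle 3 [(0,4) (4,0) (10,2) (11,11) (4,9)]:
  edge (0,4)–(4,0): clear
  edge (4,0)–(10,2): clear
  edge (10,2)–(11,11): clear
  edge (11,11)–(4,9): clear
  edge (4,9)–(0,4): clear
  midpoint (16,23/2) outside
  → clear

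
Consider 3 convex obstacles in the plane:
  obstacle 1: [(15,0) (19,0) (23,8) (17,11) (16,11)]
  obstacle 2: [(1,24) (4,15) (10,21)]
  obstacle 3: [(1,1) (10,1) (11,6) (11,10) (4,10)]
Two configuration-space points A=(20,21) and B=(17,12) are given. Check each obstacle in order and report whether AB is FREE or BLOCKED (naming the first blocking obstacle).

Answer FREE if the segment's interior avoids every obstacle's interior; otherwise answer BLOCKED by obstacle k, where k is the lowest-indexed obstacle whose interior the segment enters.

FREE

Obstacle 1 [(15,0) (19,0) (23,8) (17,11) (16,11)]:
  edge (15,0)–(19,0): clear
  edge (19,0)–(23,8): clear
  edge (23,8)–(17,11): clear
  edge (17,11)–(16,11): clear
  edge (16,11)–(15,0): clear
  midpoint (37/2,33/2) outside
  → clear
Obstacle 2 [(1,24) (4,15) (10,21)]:
  edge (1,24)–(4,15): clear
  edge (4,15)–(10,21): clear
  edge (10,21)–(1,24): clear
  midpoint (37/2,33/2) outside
  → clear
Obstacle 3 [(1,1) (10,1) (11,6) (11,10) (4,10)]:
  edge (1,1)–(10,1): clear
  edge (10,1)–(11,6): clear
  edge (11,6)–(11,10): clear
  edge (11,10)–(4,10): clear
  edge (4,10)–(1,1): clear
  midpoint (37/2,33/2) outside
  → clear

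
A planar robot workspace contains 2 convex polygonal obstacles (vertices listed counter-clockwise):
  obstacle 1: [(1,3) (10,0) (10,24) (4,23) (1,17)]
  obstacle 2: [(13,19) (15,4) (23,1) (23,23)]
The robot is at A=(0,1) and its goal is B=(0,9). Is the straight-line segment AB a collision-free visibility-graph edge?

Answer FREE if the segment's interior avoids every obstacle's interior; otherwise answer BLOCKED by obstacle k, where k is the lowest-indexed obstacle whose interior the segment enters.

Obstacle 1 [(1,3) (10,0) (10,24) (4,23) (1,17)]:
  edge (1,3)–(10,0): clear
  edge (10,0)–(10,24): clear
  edge (10,24)–(4,23): clear
  edge (4,23)–(1,17): clear
  edge (1,17)–(1,3): clear
  midpoint (0,5) outside
  → clear
Obstacle 2 [(13,19) (15,4) (23,1) (23,23)]:
  edge (13,19)–(15,4): clear
  edge (15,4)–(23,1): clear
  edge (23,1)–(23,23): clear
  edge (23,23)–(13,19): clear
  midpoint (0,5) outside
  → clear

FREE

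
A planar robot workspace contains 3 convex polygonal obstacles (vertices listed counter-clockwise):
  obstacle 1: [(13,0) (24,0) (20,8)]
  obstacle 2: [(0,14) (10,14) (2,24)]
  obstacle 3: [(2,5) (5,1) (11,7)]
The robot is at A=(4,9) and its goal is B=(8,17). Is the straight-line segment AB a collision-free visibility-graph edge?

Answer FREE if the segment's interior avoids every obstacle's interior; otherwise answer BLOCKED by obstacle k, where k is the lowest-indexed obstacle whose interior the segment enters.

BLOCKED by obstacle 2

Obstacle 1 [(13,0) (24,0) (20,8)]:
  edge (13,0)–(24,0): clear
  edge (24,0)–(20,8): clear
  edge (20,8)–(13,0): clear
  midpoint (6,13) outside
  → clear
Obstacle 2 [(0,14) (10,14) (2,24)]:
  edge (0,14)–(10,14): crosses AB
  edge (10,14)–(2,24): crosses AB
  edge (2,24)–(0,14): clear
  → BLOCKED
Obstacle 3 [(2,5) (5,1) (11,7)]:
  edge (2,5)–(5,1): clear
  edge (5,1)–(11,7): clear
  edge (11,7)–(2,5): clear
  midpoint (6,13) outside
  → clear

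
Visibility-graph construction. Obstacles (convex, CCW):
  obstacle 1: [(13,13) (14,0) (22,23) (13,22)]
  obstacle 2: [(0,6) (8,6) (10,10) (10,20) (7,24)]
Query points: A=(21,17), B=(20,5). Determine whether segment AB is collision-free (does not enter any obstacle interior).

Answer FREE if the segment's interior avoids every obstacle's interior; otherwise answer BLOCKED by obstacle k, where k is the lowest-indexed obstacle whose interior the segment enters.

Obstacle 1 [(13,13) (14,0) (22,23) (13,22)]:
  edge (13,13)–(14,0): clear
  edge (14,0)–(22,23): clear
  edge (22,23)–(13,22): clear
  edge (13,22)–(13,13): clear
  midpoint (41/2,11) outside
  → clear
Obstacle 2 [(0,6) (8,6) (10,10) (10,20) (7,24)]:
  edge (0,6)–(8,6): clear
  edge (8,6)–(10,10): clear
  edge (10,10)–(10,20): clear
  edge (10,20)–(7,24): clear
  edge (7,24)–(0,6): clear
  midpoint (41/2,11) outside
  → clear

FREE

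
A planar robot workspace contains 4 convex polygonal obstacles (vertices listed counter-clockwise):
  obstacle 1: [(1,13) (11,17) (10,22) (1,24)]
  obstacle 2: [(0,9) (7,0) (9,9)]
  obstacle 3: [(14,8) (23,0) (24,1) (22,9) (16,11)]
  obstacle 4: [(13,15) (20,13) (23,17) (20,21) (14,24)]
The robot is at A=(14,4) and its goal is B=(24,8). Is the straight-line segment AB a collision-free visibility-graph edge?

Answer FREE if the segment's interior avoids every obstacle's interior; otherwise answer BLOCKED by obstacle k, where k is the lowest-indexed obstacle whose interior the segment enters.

BLOCKED by obstacle 3

Obstacle 1 [(1,13) (11,17) (10,22) (1,24)]:
  edge (1,13)–(11,17): clear
  edge (11,17)–(10,22): clear
  edge (10,22)–(1,24): clear
  edge (1,24)–(1,13): clear
  midpoint (19,6) outside
  → clear
Obstacle 2 [(0,9) (7,0) (9,9)]:
  edge (0,9)–(7,0): clear
  edge (7,0)–(9,9): clear
  edge (9,9)–(0,9): clear
  midpoint (19,6) outside
  → clear
Obstacle 3 [(14,8) (23,0) (24,1) (22,9) (16,11)]:
  edge (14,8)–(23,0): crosses AB
  edge (23,0)–(24,1): clear
  edge (24,1)–(22,9): crosses AB
  edge (22,9)–(16,11): clear
  edge (16,11)–(14,8): clear
  → BLOCKED
Obstacle 4 [(13,15) (20,13) (23,17) (20,21) (14,24)]:
  edge (13,15)–(20,13): clear
  edge (20,13)–(23,17): clear
  edge (23,17)–(20,21): clear
  edge (20,21)–(14,24): clear
  edge (14,24)–(13,15): clear
  midpoint (19,6) outside
  → clear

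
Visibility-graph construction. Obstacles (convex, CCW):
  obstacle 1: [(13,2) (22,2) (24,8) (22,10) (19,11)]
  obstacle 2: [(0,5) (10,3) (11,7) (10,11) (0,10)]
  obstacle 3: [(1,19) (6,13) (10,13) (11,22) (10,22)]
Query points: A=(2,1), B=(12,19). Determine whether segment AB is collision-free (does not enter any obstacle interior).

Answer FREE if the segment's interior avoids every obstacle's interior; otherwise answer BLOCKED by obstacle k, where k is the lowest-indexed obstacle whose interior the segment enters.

Obstacle 1 [(13,2) (22,2) (24,8) (22,10) (19,11)]:
  edge (13,2)–(22,2): clear
  edge (22,2)–(24,8): clear
  edge (24,8)–(22,10): clear
  edge (22,10)–(19,11): clear
  edge (19,11)–(13,2): clear
  midpoint (7,10) outside
  → clear
Obstacle 2 [(0,5) (10,3) (11,7) (10,11) (0,10)]:
  edge (0,5)–(10,3): crosses AB
  edge (10,3)–(11,7): clear
  edge (11,7)–(10,11): clear
  edge (10,11)–(0,10): crosses AB
  edge (0,10)–(0,5): clear
  → BLOCKED
Obstacle 3 [(1,19) (6,13) (10,13) (11,22) (10,22)]:
  edge (1,19)–(6,13): clear
  edge (6,13)–(10,13): crosses AB
  edge (10,13)–(11,22): crosses AB
  edge (11,22)–(10,22): clear
  edge (10,22)–(1,19): clear
  → BLOCKED

BLOCKED by obstacle 2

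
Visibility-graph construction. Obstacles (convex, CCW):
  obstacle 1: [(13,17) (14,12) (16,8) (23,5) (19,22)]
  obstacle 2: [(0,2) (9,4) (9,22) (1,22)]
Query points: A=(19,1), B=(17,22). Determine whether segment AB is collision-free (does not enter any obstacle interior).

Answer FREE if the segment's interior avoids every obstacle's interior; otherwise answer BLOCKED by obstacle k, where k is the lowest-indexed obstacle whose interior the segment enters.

Obstacle 1 [(13,17) (14,12) (16,8) (23,5) (19,22)]:
  edge (13,17)–(14,12): clear
  edge (14,12)–(16,8): clear
  edge (16,8)–(23,5): crosses AB
  edge (23,5)–(19,22): clear
  edge (19,22)–(13,17): crosses AB
  → BLOCKED
Obstacle 2 [(0,2) (9,4) (9,22) (1,22)]:
  edge (0,2)–(9,4): clear
  edge (9,4)–(9,22): clear
  edge (9,22)–(1,22): clear
  edge (1,22)–(0,2): clear
  midpoint (18,23/2) outside
  → clear

BLOCKED by obstacle 1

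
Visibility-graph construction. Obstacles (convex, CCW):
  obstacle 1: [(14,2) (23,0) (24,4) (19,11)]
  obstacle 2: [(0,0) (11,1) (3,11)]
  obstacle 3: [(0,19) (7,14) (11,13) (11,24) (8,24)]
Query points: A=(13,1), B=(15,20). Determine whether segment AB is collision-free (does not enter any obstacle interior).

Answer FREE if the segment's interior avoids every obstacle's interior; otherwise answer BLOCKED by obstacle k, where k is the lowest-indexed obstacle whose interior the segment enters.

FREE

Obstacle 1 [(14,2) (23,0) (24,4) (19,11)]:
  edge (14,2)–(23,0): clear
  edge (23,0)–(24,4): clear
  edge (24,4)–(19,11): clear
  edge (19,11)–(14,2): clear
  midpoint (14,21/2) outside
  → clear
Obstacle 2 [(0,0) (11,1) (3,11)]:
  edge (0,0)–(11,1): clear
  edge (11,1)–(3,11): clear
  edge (3,11)–(0,0): clear
  midpoint (14,21/2) outside
  → clear
Obstacle 3 [(0,19) (7,14) (11,13) (11,24) (8,24)]:
  edge (0,19)–(7,14): clear
  edge (7,14)–(11,13): clear
  edge (11,13)–(11,24): clear
  edge (11,24)–(8,24): clear
  edge (8,24)–(0,19): clear
  midpoint (14,21/2) outside
  → clear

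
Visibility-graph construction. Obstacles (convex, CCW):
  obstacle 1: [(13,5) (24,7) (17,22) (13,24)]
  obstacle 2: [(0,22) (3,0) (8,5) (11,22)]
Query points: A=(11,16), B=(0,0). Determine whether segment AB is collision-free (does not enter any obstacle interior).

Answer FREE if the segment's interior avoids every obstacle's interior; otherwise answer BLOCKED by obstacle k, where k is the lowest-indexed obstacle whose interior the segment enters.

Obstacle 1 [(13,5) (24,7) (17,22) (13,24)]:
  edge (13,5)–(24,7): clear
  edge (24,7)–(17,22): clear
  edge (17,22)–(13,24): clear
  edge (13,24)–(13,5): clear
  midpoint (11/2,8) outside
  → clear
Obstacle 2 [(0,22) (3,0) (8,5) (11,22)]:
  edge (0,22)–(3,0): crosses AB
  edge (3,0)–(8,5): clear
  edge (8,5)–(11,22): crosses AB
  edge (11,22)–(0,22): clear
  → BLOCKED

BLOCKED by obstacle 2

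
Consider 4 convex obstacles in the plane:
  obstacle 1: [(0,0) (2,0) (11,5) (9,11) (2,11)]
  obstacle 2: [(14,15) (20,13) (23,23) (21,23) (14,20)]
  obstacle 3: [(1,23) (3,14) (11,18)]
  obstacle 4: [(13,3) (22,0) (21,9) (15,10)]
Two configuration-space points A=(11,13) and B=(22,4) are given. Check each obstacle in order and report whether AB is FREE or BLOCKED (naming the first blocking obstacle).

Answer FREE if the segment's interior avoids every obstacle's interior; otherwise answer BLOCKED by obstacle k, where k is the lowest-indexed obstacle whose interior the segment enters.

BLOCKED by obstacle 4

Obstacle 1 [(0,0) (2,0) (11,5) (9,11) (2,11)]:
  edge (0,0)–(2,0): clear
  edge (2,0)–(11,5): clear
  edge (11,5)–(9,11): clear
  edge (9,11)–(2,11): clear
  edge (2,11)–(0,0): clear
  midpoint (33/2,17/2) outside
  → clear
Obstacle 2 [(14,15) (20,13) (23,23) (21,23) (14,20)]:
  edge (14,15)–(20,13): clear
  edge (20,13)–(23,23): clear
  edge (23,23)–(21,23): clear
  edge (21,23)–(14,20): clear
  edge (14,20)–(14,15): clear
  midpoint (33/2,17/2) outside
  → clear
Obstacle 3 [(1,23) (3,14) (11,18)]:
  edge (1,23)–(3,14): clear
  edge (3,14)–(11,18): clear
  edge (11,18)–(1,23): clear
  midpoint (33/2,17/2) outside
  → clear
Obstacle 4 [(13,3) (22,0) (21,9) (15,10)]:
  edge (13,3)–(22,0): clear
  edge (22,0)–(21,9): crosses AB
  edge (21,9)–(15,10): clear
  edge (15,10)–(13,3): crosses AB
  → BLOCKED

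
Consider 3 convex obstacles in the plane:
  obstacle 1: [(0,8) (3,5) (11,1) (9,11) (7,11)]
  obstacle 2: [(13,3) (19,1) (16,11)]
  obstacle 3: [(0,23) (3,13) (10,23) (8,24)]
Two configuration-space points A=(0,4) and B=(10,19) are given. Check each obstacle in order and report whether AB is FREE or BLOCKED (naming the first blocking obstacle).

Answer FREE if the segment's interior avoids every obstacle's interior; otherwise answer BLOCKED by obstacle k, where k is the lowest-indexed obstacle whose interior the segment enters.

BLOCKED by obstacle 1

Obstacle 1 [(0,8) (3,5) (11,1) (9,11) (7,11)]:
  edge (0,8)–(3,5): crosses AB
  edge (3,5)–(11,1): clear
  edge (11,1)–(9,11): clear
  edge (9,11)–(7,11): clear
  edge (7,11)–(0,8): crosses AB
  → BLOCKED
Obstacle 2 [(13,3) (19,1) (16,11)]:
  edge (13,3)–(19,1): clear
  edge (19,1)–(16,11): clear
  edge (16,11)–(13,3): clear
  midpoint (5,23/2) outside
  → clear
Obstacle 3 [(0,23) (3,13) (10,23) (8,24)]:
  edge (0,23)–(3,13): clear
  edge (3,13)–(10,23): clear
  edge (10,23)–(8,24): clear
  edge (8,24)–(0,23): clear
  midpoint (5,23/2) outside
  → clear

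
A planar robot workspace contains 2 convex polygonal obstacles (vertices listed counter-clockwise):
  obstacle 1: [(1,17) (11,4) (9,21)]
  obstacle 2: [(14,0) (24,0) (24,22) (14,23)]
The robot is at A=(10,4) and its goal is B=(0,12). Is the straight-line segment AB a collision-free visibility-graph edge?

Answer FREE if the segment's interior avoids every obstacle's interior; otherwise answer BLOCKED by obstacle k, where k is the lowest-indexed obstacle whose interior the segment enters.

FREE

Obstacle 1 [(1,17) (11,4) (9,21)]:
  edge (1,17)–(11,4): clear
  edge (11,4)–(9,21): clear
  edge (9,21)–(1,17): clear
  midpoint (5,8) outside
  → clear
Obstacle 2 [(14,0) (24,0) (24,22) (14,23)]:
  edge (14,0)–(24,0): clear
  edge (24,0)–(24,22): clear
  edge (24,22)–(14,23): clear
  edge (14,23)–(14,0): clear
  midpoint (5,8) outside
  → clear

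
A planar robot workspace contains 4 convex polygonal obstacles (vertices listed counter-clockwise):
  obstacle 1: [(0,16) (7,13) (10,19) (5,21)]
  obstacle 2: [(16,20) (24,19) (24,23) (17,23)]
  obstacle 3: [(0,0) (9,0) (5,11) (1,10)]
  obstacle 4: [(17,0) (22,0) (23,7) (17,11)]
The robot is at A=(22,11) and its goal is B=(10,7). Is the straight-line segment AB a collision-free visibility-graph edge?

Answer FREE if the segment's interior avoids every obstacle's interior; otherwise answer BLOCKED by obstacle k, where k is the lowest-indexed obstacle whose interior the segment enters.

Obstacle 1 [(0,16) (7,13) (10,19) (5,21)]:
  edge (0,16)–(7,13): clear
  edge (7,13)–(10,19): clear
  edge (10,19)–(5,21): clear
  edge (5,21)–(0,16): clear
  midpoint (16,9) outside
  → clear
Obstacle 2 [(16,20) (24,19) (24,23) (17,23)]:
  edge (16,20)–(24,19): clear
  edge (24,19)–(24,23): clear
  edge (24,23)–(17,23): clear
  edge (17,23)–(16,20): clear
  midpoint (16,9) outside
  → clear
Obstacle 3 [(0,0) (9,0) (5,11) (1,10)]:
  edge (0,0)–(9,0): clear
  edge (9,0)–(5,11): clear
  edge (5,11)–(1,10): clear
  edge (1,10)–(0,0): clear
  midpoint (16,9) outside
  → clear
Obstacle 4 [(17,0) (22,0) (23,7) (17,11)]:
  edge (17,0)–(22,0): clear
  edge (22,0)–(23,7): clear
  edge (23,7)–(17,11): crosses AB
  edge (17,11)–(17,0): crosses AB
  → BLOCKED

BLOCKED by obstacle 4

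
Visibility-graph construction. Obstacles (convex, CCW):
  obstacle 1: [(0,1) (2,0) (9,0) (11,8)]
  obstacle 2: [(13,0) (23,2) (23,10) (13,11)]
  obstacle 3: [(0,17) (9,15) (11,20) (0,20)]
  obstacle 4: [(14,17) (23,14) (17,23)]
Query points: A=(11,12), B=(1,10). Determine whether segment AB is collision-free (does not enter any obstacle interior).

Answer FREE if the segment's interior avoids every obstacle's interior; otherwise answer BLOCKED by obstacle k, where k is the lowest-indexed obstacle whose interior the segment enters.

FREE

Obstacle 1 [(0,1) (2,0) (9,0) (11,8)]:
  edge (0,1)–(2,0): clear
  edge (2,0)–(9,0): clear
  edge (9,0)–(11,8): clear
  edge (11,8)–(0,1): clear
  midpoint (6,11) outside
  → clear
Obstacle 2 [(13,0) (23,2) (23,10) (13,11)]:
  edge (13,0)–(23,2): clear
  edge (23,2)–(23,10): clear
  edge (23,10)–(13,11): clear
  edge (13,11)–(13,0): clear
  midpoint (6,11) outside
  → clear
Obstacle 3 [(0,17) (9,15) (11,20) (0,20)]:
  edge (0,17)–(9,15): clear
  edge (9,15)–(11,20): clear
  edge (11,20)–(0,20): clear
  edge (0,20)–(0,17): clear
  midpoint (6,11) outside
  → clear
Obstacle 4 [(14,17) (23,14) (17,23)]:
  edge (14,17)–(23,14): clear
  edge (23,14)–(17,23): clear
  edge (17,23)–(14,17): clear
  midpoint (6,11) outside
  → clear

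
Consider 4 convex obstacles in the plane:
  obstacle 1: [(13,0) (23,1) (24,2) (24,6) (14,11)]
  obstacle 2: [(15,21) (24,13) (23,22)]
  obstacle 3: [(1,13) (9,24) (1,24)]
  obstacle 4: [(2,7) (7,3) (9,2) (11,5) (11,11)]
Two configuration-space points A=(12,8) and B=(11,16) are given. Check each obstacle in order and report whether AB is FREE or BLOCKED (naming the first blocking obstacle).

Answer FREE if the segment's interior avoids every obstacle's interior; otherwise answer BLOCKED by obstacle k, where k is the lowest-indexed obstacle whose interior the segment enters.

FREE

Obstacle 1 [(13,0) (23,1) (24,2) (24,6) (14,11)]:
  edge (13,0)–(23,1): clear
  edge (23,1)–(24,2): clear
  edge (24,2)–(24,6): clear
  edge (24,6)–(14,11): clear
  edge (14,11)–(13,0): clear
  midpoint (23/2,12) outside
  → clear
Obstacle 2 [(15,21) (24,13) (23,22)]:
  edge (15,21)–(24,13): clear
  edge (24,13)–(23,22): clear
  edge (23,22)–(15,21): clear
  midpoint (23/2,12) outside
  → clear
Obstacle 3 [(1,13) (9,24) (1,24)]:
  edge (1,13)–(9,24): clear
  edge (9,24)–(1,24): clear
  edge (1,24)–(1,13): clear
  midpoint (23/2,12) outside
  → clear
Obstacle 4 [(2,7) (7,3) (9,2) (11,5) (11,11)]:
  edge (2,7)–(7,3): clear
  edge (7,3)–(9,2): clear
  edge (9,2)–(11,5): clear
  edge (11,5)–(11,11): clear
  edge (11,11)–(2,7): clear
  midpoint (23/2,12) outside
  → clear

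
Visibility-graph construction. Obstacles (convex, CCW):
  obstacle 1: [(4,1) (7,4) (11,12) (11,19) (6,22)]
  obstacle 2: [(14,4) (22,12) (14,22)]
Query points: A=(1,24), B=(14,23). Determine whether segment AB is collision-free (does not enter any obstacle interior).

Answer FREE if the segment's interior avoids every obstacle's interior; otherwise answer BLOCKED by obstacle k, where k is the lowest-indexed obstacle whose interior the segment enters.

FREE

Obstacle 1 [(4,1) (7,4) (11,12) (11,19) (6,22)]:
  edge (4,1)–(7,4): clear
  edge (7,4)–(11,12): clear
  edge (11,12)–(11,19): clear
  edge (11,19)–(6,22): clear
  edge (6,22)–(4,1): clear
  midpoint (15/2,47/2) outside
  → clear
Obstacle 2 [(14,4) (22,12) (14,22)]:
  edge (14,4)–(22,12): clear
  edge (22,12)–(14,22): clear
  edge (14,22)–(14,4): clear
  midpoint (15/2,47/2) outside
  → clear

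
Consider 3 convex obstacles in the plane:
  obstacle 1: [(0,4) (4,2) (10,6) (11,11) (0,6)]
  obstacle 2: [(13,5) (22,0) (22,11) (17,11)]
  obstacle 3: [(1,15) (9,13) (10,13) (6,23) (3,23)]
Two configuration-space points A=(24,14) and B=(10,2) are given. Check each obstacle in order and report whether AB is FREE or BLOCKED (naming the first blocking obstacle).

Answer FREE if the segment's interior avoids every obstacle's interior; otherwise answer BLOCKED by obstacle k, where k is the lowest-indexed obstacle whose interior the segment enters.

Obstacle 1 [(0,4) (4,2) (10,6) (11,11) (0,6)]:
  edge (0,4)–(4,2): clear
  edge (4,2)–(10,6): clear
  edge (10,6)–(11,11): clear
  edge (11,11)–(0,6): clear
  edge (0,6)–(0,4): clear
  midpoint (17,8) outside
  → clear
Obstacle 2 [(13,5) (22,0) (22,11) (17,11)]:
  edge (13,5)–(22,0): crosses AB
  edge (22,0)–(22,11): clear
  edge (22,11)–(17,11): crosses AB
  edge (17,11)–(13,5): clear
  → BLOCKED
Obstacle 3 [(1,15) (9,13) (10,13) (6,23) (3,23)]:
  edge (1,15)–(9,13): clear
  edge (9,13)–(10,13): clear
  edge (10,13)–(6,23): clear
  edge (6,23)–(3,23): clear
  edge (3,23)–(1,15): clear
  midpoint (17,8) outside
  → clear

BLOCKED by obstacle 2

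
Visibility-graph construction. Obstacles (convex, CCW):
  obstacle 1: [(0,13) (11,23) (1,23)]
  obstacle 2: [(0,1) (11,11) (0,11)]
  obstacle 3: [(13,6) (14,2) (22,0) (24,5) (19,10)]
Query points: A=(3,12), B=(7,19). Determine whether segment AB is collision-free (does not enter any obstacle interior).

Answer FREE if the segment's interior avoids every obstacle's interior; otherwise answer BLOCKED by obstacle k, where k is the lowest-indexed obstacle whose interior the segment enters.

FREE

Obstacle 1 [(0,13) (11,23) (1,23)]:
  edge (0,13)–(11,23): clear
  edge (11,23)–(1,23): clear
  edge (1,23)–(0,13): clear
  midpoint (5,31/2) outside
  → clear
Obstacle 2 [(0,1) (11,11) (0,11)]:
  edge (0,1)–(11,11): clear
  edge (11,11)–(0,11): clear
  edge (0,11)–(0,1): clear
  midpoint (5,31/2) outside
  → clear
Obstacle 3 [(13,6) (14,2) (22,0) (24,5) (19,10)]:
  edge (13,6)–(14,2): clear
  edge (14,2)–(22,0): clear
  edge (22,0)–(24,5): clear
  edge (24,5)–(19,10): clear
  edge (19,10)–(13,6): clear
  midpoint (5,31/2) outside
  → clear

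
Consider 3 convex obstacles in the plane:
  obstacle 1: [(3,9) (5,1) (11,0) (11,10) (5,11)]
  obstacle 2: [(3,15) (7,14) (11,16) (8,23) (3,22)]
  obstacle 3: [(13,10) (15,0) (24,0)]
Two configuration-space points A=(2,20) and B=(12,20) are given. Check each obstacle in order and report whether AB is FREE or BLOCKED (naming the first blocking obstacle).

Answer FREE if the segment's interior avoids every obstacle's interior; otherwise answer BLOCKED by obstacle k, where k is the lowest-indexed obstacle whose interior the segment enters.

BLOCKED by obstacle 2

Obstacle 1 [(3,9) (5,1) (11,0) (11,10) (5,11)]:
  edge (3,9)–(5,1): clear
  edge (5,1)–(11,0): clear
  edge (11,0)–(11,10): clear
  edge (11,10)–(5,11): clear
  edge (5,11)–(3,9): clear
  midpoint (7,20) outside
  → clear
Obstacle 2 [(3,15) (7,14) (11,16) (8,23) (3,22)]:
  edge (3,15)–(7,14): clear
  edge (7,14)–(11,16): clear
  edge (11,16)–(8,23): crosses AB
  edge (8,23)–(3,22): clear
  edge (3,22)–(3,15): crosses AB
  → BLOCKED
Obstacle 3 [(13,10) (15,0) (24,0)]:
  edge (13,10)–(15,0): clear
  edge (15,0)–(24,0): clear
  edge (24,0)–(13,10): clear
  midpoint (7,20) outside
  → clear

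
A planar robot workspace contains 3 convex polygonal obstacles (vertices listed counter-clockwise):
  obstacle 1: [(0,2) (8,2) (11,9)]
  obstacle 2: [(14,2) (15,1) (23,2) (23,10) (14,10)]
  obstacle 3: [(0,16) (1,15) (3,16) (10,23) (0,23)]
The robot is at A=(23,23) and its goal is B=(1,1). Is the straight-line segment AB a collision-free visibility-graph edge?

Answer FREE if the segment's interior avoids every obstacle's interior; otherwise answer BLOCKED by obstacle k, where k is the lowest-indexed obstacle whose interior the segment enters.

BLOCKED by obstacle 1

Obstacle 1 [(0,2) (8,2) (11,9)]:
  edge (0,2)–(8,2): crosses AB
  edge (8,2)–(11,9): clear
  edge (11,9)–(0,2): crosses AB
  → BLOCKED
Obstacle 2 [(14,2) (15,1) (23,2) (23,10) (14,10)]:
  edge (14,2)–(15,1): clear
  edge (15,1)–(23,2): clear
  edge (23,2)–(23,10): clear
  edge (23,10)–(14,10): clear
  edge (14,10)–(14,2): clear
  midpoint (12,12) outside
  → clear
Obstacle 3 [(0,16) (1,15) (3,16) (10,23) (0,23)]:
  edge (0,16)–(1,15): clear
  edge (1,15)–(3,16): clear
  edge (3,16)–(10,23): clear
  edge (10,23)–(0,23): clear
  edge (0,23)–(0,16): clear
  midpoint (12,12) outside
  → clear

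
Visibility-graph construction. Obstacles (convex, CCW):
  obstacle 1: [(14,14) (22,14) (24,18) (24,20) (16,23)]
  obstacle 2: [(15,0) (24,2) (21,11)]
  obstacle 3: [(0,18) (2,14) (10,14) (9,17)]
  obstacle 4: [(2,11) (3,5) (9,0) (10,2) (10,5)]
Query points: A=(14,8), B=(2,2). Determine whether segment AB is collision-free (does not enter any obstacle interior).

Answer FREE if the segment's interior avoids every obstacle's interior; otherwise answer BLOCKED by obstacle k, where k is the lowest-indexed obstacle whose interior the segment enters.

BLOCKED by obstacle 4

Obstacle 1 [(14,14) (22,14) (24,18) (24,20) (16,23)]:
  edge (14,14)–(22,14): clear
  edge (22,14)–(24,18): clear
  edge (24,18)–(24,20): clear
  edge (24,20)–(16,23): clear
  edge (16,23)–(14,14): clear
  midpoint (8,5) outside
  → clear
Obstacle 2 [(15,0) (24,2) (21,11)]:
  edge (15,0)–(24,2): clear
  edge (24,2)–(21,11): clear
  edge (21,11)–(15,0): clear
  midpoint (8,5) outside
  → clear
Obstacle 3 [(0,18) (2,14) (10,14) (9,17)]:
  edge (0,18)–(2,14): clear
  edge (2,14)–(10,14): clear
  edge (10,14)–(9,17): clear
  edge (9,17)–(0,18): clear
  midpoint (8,5) outside
  → clear
Obstacle 4 [(2,11) (3,5) (9,0) (10,2) (10,5)]:
  edge (2,11)–(3,5): clear
  edge (3,5)–(9,0): crosses AB
  edge (9,0)–(10,2): clear
  edge (10,2)–(10,5): clear
  edge (10,5)–(2,11): crosses AB
  → BLOCKED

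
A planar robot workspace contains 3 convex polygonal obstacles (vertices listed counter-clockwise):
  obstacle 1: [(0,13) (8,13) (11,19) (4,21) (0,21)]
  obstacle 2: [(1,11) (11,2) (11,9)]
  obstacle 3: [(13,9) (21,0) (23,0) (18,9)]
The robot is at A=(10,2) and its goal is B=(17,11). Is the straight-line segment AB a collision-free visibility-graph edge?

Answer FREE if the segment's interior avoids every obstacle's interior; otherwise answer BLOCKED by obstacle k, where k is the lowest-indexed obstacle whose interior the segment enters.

Obstacle 1 [(0,13) (8,13) (11,19) (4,21) (0,21)]:
  edge (0,13)–(8,13): clear
  edge (8,13)–(11,19): clear
  edge (11,19)–(4,21): clear
  edge (4,21)–(0,21): clear
  edge (0,21)–(0,13): clear
  midpoint (27/2,13/2) outside
  → clear
Obstacle 2 [(1,11) (11,2) (11,9)]:
  edge (1,11)–(11,2): crosses AB
  edge (11,2)–(11,9): crosses AB
  edge (11,9)–(1,11): clear
  → BLOCKED
Obstacle 3 [(13,9) (21,0) (23,0) (18,9)]:
  edge (13,9)–(21,0): crosses AB
  edge (21,0)–(23,0): clear
  edge (23,0)–(18,9): clear
  edge (18,9)–(13,9): crosses AB
  → BLOCKED

BLOCKED by obstacle 2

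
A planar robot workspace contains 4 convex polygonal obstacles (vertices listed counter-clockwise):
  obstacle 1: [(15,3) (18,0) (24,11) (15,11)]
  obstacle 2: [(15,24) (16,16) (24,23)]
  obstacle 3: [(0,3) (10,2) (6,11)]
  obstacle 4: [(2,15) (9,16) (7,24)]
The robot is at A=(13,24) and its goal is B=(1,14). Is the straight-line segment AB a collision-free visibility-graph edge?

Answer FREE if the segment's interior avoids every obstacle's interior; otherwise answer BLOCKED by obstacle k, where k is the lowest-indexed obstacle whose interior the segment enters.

BLOCKED by obstacle 4

Obstacle 1 [(15,3) (18,0) (24,11) (15,11)]:
  edge (15,3)–(18,0): clear
  edge (18,0)–(24,11): clear
  edge (24,11)–(15,11): clear
  edge (15,11)–(15,3): clear
  midpoint (7,19) outside
  → clear
Obstacle 2 [(15,24) (16,16) (24,23)]:
  edge (15,24)–(16,16): clear
  edge (16,16)–(24,23): clear
  edge (24,23)–(15,24): clear
  midpoint (7,19) outside
  → clear
Obstacle 3 [(0,3) (10,2) (6,11)]:
  edge (0,3)–(10,2): clear
  edge (10,2)–(6,11): clear
  edge (6,11)–(0,3): clear
  midpoint (7,19) outside
  → clear
Obstacle 4 [(2,15) (9,16) (7,24)]:
  edge (2,15)–(9,16): crosses AB
  edge (9,16)–(7,24): crosses AB
  edge (7,24)–(2,15): clear
  → BLOCKED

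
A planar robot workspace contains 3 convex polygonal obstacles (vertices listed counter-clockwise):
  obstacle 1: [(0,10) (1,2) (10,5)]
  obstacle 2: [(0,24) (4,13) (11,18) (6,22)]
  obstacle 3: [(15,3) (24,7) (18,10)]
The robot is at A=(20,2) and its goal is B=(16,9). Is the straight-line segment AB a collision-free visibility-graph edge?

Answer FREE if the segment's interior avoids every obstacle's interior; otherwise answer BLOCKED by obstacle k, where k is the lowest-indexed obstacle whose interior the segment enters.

Obstacle 1 [(0,10) (1,2) (10,5)]:
  edge (0,10)–(1,2): clear
  edge (1,2)–(10,5): clear
  edge (10,5)–(0,10): clear
  midpoint (18,11/2) outside
  → clear
Obstacle 2 [(0,24) (4,13) (11,18) (6,22)]:
  edge (0,24)–(4,13): clear
  edge (4,13)–(11,18): clear
  edge (11,18)–(6,22): clear
  edge (6,22)–(0,24): clear
  midpoint (18,11/2) outside
  → clear
Obstacle 3 [(15,3) (24,7) (18,10)]:
  edge (15,3)–(24,7): crosses AB
  edge (24,7)–(18,10): clear
  edge (18,10)–(15,3): crosses AB
  → BLOCKED

BLOCKED by obstacle 3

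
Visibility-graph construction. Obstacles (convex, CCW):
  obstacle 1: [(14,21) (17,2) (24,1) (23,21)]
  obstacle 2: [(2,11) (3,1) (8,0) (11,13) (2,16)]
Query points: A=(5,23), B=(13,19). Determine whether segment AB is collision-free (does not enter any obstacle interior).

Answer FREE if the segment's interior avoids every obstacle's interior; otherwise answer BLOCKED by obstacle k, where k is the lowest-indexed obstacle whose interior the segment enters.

FREE

Obstacle 1 [(14,21) (17,2) (24,1) (23,21)]:
  edge (14,21)–(17,2): clear
  edge (17,2)–(24,1): clear
  edge (24,1)–(23,21): clear
  edge (23,21)–(14,21): clear
  midpoint (9,21) outside
  → clear
Obstacle 2 [(2,11) (3,1) (8,0) (11,13) (2,16)]:
  edge (2,11)–(3,1): clear
  edge (3,1)–(8,0): clear
  edge (8,0)–(11,13): clear
  edge (11,13)–(2,16): clear
  edge (2,16)–(2,11): clear
  midpoint (9,21) outside
  → clear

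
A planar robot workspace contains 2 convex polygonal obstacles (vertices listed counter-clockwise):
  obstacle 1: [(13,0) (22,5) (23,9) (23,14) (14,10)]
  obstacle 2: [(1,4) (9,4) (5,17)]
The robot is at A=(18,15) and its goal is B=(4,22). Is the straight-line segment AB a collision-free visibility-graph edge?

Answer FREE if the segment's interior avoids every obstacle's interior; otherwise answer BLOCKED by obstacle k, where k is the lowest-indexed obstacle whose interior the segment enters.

Obstacle 1 [(13,0) (22,5) (23,9) (23,14) (14,10)]:
  edge (13,0)–(22,5): clear
  edge (22,5)–(23,9): clear
  edge (23,9)–(23,14): clear
  edge (23,14)–(14,10): clear
  edge (14,10)–(13,0): clear
  midpoint (11,37/2) outside
  → clear
Obstacle 2 [(1,4) (9,4) (5,17)]:
  edge (1,4)–(9,4): clear
  edge (9,4)–(5,17): clear
  edge (5,17)–(1,4): clear
  midpoint (11,37/2) outside
  → clear

FREE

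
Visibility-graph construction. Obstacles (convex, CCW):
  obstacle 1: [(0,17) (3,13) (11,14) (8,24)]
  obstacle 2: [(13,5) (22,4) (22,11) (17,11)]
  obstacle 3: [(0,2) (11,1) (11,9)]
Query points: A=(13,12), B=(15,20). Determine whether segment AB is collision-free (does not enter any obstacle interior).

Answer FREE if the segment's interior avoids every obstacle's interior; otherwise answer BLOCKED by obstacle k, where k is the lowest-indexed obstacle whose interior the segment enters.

Obstacle 1 [(0,17) (3,13) (11,14) (8,24)]:
  edge (0,17)–(3,13): clear
  edge (3,13)–(11,14): clear
  edge (11,14)–(8,24): clear
  edge (8,24)–(0,17): clear
  midpoint (14,16) outside
  → clear
Obstacle 2 [(13,5) (22,4) (22,11) (17,11)]:
  edge (13,5)–(22,4): clear
  edge (22,4)–(22,11): clear
  edge (22,11)–(17,11): clear
  edge (17,11)–(13,5): clear
  midpoint (14,16) outside
  → clear
Obstacle 3 [(0,2) (11,1) (11,9)]:
  edge (0,2)–(11,1): clear
  edge (11,1)–(11,9): clear
  edge (11,9)–(0,2): clear
  midpoint (14,16) outside
  → clear

FREE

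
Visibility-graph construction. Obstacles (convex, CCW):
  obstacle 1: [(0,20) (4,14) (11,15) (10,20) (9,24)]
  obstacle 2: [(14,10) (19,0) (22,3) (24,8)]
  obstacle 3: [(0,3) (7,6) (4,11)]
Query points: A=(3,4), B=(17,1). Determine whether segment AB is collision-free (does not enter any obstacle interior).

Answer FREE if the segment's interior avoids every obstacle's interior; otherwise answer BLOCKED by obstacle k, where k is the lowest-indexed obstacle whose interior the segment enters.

FREE

Obstacle 1 [(0,20) (4,14) (11,15) (10,20) (9,24)]:
  edge (0,20)–(4,14): clear
  edge (4,14)–(11,15): clear
  edge (11,15)–(10,20): clear
  edge (10,20)–(9,24): clear
  edge (9,24)–(0,20): clear
  midpoint (10,5/2) outside
  → clear
Obstacle 2 [(14,10) (19,0) (22,3) (24,8)]:
  edge (14,10)–(19,0): clear
  edge (19,0)–(22,3): clear
  edge (22,3)–(24,8): clear
  edge (24,8)–(14,10): clear
  midpoint (10,5/2) outside
  → clear
Obstacle 3 [(0,3) (7,6) (4,11)]:
  edge (0,3)–(7,6): clear
  edge (7,6)–(4,11): clear
  edge (4,11)–(0,3): clear
  midpoint (10,5/2) outside
  → clear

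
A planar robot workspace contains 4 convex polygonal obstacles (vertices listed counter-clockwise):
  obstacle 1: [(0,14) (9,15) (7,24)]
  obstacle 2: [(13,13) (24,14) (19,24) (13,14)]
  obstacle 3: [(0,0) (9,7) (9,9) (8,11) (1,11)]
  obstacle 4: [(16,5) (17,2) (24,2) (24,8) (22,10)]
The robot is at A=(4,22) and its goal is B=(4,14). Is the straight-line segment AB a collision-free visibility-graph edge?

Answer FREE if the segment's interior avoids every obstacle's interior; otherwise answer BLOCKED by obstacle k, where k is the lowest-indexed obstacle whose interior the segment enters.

Obstacle 1 [(0,14) (9,15) (7,24)]:
  edge (0,14)–(9,15): crosses AB
  edge (9,15)–(7,24): clear
  edge (7,24)–(0,14): crosses AB
  → BLOCKED
Obstacle 2 [(13,13) (24,14) (19,24) (13,14)]:
  edge (13,13)–(24,14): clear
  edge (24,14)–(19,24): clear
  edge (19,24)–(13,14): clear
  edge (13,14)–(13,13): clear
  midpoint (4,18) outside
  → clear
Obstacle 3 [(0,0) (9,7) (9,9) (8,11) (1,11)]:
  edge (0,0)–(9,7): clear
  edge (9,7)–(9,9): clear
  edge (9,9)–(8,11): clear
  edge (8,11)–(1,11): clear
  edge (1,11)–(0,0): clear
  midpoint (4,18) outside
  → clear
Obstacle 4 [(16,5) (17,2) (24,2) (24,8) (22,10)]:
  edge (16,5)–(17,2): clear
  edge (17,2)–(24,2): clear
  edge (24,2)–(24,8): clear
  edge (24,8)–(22,10): clear
  edge (22,10)–(16,5): clear
  midpoint (4,18) outside
  → clear

BLOCKED by obstacle 1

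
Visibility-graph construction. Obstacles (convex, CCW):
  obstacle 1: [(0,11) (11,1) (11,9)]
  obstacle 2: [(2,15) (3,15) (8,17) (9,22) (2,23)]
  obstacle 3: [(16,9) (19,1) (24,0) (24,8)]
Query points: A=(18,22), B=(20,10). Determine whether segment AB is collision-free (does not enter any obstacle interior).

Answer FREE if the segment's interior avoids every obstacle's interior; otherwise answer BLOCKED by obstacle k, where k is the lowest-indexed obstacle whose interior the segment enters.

FREE

Obstacle 1 [(0,11) (11,1) (11,9)]:
  edge (0,11)–(11,1): clear
  edge (11,1)–(11,9): clear
  edge (11,9)–(0,11): clear
  midpoint (19,16) outside
  → clear
Obstacle 2 [(2,15) (3,15) (8,17) (9,22) (2,23)]:
  edge (2,15)–(3,15): clear
  edge (3,15)–(8,17): clear
  edge (8,17)–(9,22): clear
  edge (9,22)–(2,23): clear
  edge (2,23)–(2,15): clear
  midpoint (19,16) outside
  → clear
Obstacle 3 [(16,9) (19,1) (24,0) (24,8)]:
  edge (16,9)–(19,1): clear
  edge (19,1)–(24,0): clear
  edge (24,0)–(24,8): clear
  edge (24,8)–(16,9): clear
  midpoint (19,16) outside
  → clear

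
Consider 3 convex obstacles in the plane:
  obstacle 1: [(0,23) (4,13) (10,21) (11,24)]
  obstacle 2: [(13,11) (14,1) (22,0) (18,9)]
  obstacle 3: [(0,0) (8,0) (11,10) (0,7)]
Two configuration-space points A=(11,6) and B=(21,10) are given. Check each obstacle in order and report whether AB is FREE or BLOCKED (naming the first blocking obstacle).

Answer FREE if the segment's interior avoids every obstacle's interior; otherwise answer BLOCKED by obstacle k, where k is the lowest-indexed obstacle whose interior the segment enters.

BLOCKED by obstacle 2

Obstacle 1 [(0,23) (4,13) (10,21) (11,24)]:
  edge (0,23)–(4,13): clear
  edge (4,13)–(10,21): clear
  edge (10,21)–(11,24): clear
  edge (11,24)–(0,23): clear
  midpoint (16,8) outside
  → clear
Obstacle 2 [(13,11) (14,1) (22,0) (18,9)]:
  edge (13,11)–(14,1): crosses AB
  edge (14,1)–(22,0): clear
  edge (22,0)–(18,9): crosses AB
  edge (18,9)–(13,11): clear
  → BLOCKED
Obstacle 3 [(0,0) (8,0) (11,10) (0,7)]:
  edge (0,0)–(8,0): clear
  edge (8,0)–(11,10): clear
  edge (11,10)–(0,7): clear
  edge (0,7)–(0,0): clear
  midpoint (16,8) outside
  → clear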